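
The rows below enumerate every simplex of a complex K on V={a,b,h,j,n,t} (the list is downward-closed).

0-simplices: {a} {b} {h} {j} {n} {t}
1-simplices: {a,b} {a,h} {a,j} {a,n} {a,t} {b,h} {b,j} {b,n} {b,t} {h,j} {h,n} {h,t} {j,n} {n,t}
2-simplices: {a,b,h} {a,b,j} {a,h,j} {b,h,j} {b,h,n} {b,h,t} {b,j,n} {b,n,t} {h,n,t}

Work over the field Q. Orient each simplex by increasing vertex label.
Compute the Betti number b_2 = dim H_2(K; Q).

b_2=2

n_0=6 n_1=14 n_2=9  [Q]
∂1: piv[ab,ah,aj,an,at] rk=5  ker:bh,bj,bn,bt,hj,hn,ht,jn,nt
∂2: piv[abh,abj,ahj,bhn,bht,bjn,bnt] rk=7  ker:bhj,hnt
b_2=(9−7)−0=2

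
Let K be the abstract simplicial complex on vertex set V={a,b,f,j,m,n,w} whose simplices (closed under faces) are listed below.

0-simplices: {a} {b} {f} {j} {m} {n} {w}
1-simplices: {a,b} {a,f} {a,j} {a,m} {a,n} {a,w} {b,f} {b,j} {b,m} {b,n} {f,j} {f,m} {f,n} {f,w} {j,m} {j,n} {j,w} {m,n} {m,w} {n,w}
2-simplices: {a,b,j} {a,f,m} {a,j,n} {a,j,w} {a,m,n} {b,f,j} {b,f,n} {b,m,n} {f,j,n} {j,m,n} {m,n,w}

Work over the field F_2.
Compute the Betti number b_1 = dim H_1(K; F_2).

n_0=7 n_1=20 n_2=11  [Z2]
∂1: piv[ab,af,aj,am,an,aw] rk=6  ker:bf,bj,bm,bn,fj,fm,fn,fw,jm,jn,jw,mn,mw,nw
∂2: piv[abj,afm,ajn,ajw,amn,bfj,bfn,bmn,fjn,jmn,mnw] rk=11
b_1=(20−6)−11=3

b_1=3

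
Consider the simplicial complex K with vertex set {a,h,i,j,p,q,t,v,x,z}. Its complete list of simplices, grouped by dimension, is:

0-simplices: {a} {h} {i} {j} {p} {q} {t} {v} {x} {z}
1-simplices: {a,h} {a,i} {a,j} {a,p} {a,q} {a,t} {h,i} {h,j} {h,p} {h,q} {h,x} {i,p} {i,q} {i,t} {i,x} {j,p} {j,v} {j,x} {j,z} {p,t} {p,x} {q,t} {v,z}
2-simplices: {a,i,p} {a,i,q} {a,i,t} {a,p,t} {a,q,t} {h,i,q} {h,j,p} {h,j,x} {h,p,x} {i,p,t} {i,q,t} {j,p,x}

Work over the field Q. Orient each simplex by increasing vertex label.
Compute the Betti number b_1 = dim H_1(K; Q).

b_1=5

n_0=10 n_1=23 n_2=12  [Q]
∂1: piv[ah,ai,aj,ap,aq,at,hx,jv,jz] rk=9  ker:hi,hj,hp,hq,ip,iq,it,ix,jp,jx,pt,px,qt,vz
∂2: piv[aip,aiq,ait,apt,aqt,hiq,hjp,hjx,hpx] rk=9  ker:ipt,iqt,jpx
b_1=(23−9)−9=5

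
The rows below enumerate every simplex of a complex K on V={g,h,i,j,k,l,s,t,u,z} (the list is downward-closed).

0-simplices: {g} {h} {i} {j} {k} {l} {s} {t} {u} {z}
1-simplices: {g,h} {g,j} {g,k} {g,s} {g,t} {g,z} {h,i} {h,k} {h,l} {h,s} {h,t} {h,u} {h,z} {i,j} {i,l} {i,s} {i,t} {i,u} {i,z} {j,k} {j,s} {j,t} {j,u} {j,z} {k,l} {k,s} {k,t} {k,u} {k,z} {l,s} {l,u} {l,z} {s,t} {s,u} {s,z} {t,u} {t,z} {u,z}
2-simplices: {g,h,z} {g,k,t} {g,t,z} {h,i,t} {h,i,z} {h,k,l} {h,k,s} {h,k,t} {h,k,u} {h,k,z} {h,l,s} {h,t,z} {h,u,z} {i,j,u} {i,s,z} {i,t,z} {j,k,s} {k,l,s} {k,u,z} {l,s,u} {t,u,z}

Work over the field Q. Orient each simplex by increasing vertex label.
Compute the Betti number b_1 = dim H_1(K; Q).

n_0=10 n_1=38 n_2=21  [Q]
∂1: piv[gh,gj,gk,gs,gt,gz,hi,hl,hu] rk=9  ker:hk,hs,ht,hz,ij,il,is,it,iu,iz,jk,js,jt,ju,jz,kl,ks,kt,ku,kz,ls,lu,lz,st,su,sz,tu,tz,uz
∂2: piv[ghz,gkt,gtz,hit,hiz,hkl,hks,hkt,hku,hkz,hls,htz,huz,iju,isz,jks,lsu,tuz] rk=18  ker:itz,kls,kuz
b_1=(38−9)−18=11

b_1=11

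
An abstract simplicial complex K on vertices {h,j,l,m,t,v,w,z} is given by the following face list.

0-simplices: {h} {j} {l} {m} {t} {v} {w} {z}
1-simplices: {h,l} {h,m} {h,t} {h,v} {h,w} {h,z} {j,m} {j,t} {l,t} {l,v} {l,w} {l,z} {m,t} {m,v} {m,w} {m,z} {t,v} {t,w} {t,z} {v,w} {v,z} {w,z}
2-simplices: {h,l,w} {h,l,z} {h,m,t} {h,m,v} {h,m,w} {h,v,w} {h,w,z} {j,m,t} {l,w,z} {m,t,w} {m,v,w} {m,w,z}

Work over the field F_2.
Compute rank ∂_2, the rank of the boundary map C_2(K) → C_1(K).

n_0=8 n_1=22 n_2=12  [Z2]
∂1: piv[hl,hm,ht,hv,hw,hz,jm] rk=7  ker:jt,lt,lv,lw,lz,mt,mv,mw,mz,tv,tw,tz,vw,vz,wz
∂2: piv[hlw,hlz,hmt,hmv,hmw,hvw,hwz,jmt,mtw,mwz] rk=10  ker:lwz,mvw
rk∂_2=10

rank∂_2=10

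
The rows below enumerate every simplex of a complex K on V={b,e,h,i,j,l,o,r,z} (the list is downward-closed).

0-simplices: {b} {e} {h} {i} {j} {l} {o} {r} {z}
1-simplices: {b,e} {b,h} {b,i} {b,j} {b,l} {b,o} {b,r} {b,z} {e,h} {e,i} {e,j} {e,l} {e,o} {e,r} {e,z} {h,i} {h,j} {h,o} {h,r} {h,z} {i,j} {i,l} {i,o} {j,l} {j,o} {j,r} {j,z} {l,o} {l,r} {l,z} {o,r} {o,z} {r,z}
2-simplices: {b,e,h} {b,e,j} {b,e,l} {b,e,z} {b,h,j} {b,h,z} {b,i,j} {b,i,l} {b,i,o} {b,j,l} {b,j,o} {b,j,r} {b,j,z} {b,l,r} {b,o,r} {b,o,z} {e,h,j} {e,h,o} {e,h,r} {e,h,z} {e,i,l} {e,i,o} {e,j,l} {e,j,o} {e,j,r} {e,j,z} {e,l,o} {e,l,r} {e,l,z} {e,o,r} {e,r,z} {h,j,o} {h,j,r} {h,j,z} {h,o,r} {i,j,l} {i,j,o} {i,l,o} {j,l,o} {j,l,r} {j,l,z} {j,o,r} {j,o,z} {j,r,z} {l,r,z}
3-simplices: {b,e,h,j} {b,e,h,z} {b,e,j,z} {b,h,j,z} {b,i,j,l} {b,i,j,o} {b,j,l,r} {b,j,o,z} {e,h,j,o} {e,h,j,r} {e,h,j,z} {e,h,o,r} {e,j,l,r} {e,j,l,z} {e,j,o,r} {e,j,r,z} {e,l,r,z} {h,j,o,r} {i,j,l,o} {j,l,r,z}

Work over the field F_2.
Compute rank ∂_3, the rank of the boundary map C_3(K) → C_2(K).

rank∂_3=17

n_0=9 n_1=33 n_2=45 n_3=20  [Z2]
∂1: piv[be,bh,bi,bj,bl,bo,br,bz] rk=8  ker:eh,ei,ej,el,eo,er,ez,hi,hj,ho,hr,hz,ij,il,io,jl,jo,jr,jz,lo,lr,lz,or,oz,rz
∂2: piv[beh,bej,bel,bez,bhj,bhz,bij,bil,bio,bjl,bjo,bjr,bjz,blr,bor,boz,eho,ehr,eil,eio,ejr,elo,elz,erz] rk=24  ker:ehj,ehz,ejl,ejo,ejz,elr,eor,hjo,hjr,hjz,hor,ijl,ijo,ilo,jlo,jlr,jlz,jor,joz,jrz,lrz
∂3: piv[behj,behz,bejz,bhjz,bijl,bijo,bjlr,bjoz,ehjo,ehjr,ehor,ejlr,ejlz,ejor,ejrz,elrz,ijlo] rk=17  ker:ehjz,hjor,jlrz
rk∂_3=17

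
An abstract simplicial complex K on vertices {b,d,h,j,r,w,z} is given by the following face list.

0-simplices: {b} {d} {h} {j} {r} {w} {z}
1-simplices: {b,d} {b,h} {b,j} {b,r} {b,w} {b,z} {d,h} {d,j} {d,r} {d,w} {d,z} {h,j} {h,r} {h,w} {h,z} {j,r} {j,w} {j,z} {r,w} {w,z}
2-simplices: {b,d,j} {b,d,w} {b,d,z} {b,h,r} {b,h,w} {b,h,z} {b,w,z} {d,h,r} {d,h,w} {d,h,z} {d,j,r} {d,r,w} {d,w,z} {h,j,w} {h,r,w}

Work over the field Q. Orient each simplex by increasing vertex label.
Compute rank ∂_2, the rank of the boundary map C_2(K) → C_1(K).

rank∂_2=12

n_0=7 n_1=20 n_2=15  [Q]
∂1: piv[bd,bh,bj,br,bw,bz] rk=6  ker:dh,dj,dr,dw,dz,hj,hr,hw,hz,jr,jw,jz,rw,wz
∂2: piv[bdj,bdw,bdz,bhr,bhw,bhz,bwz,dhr,dhw,djr,drw,hjw] rk=12  ker:dhz,dwz,hrw
rk∂_2=12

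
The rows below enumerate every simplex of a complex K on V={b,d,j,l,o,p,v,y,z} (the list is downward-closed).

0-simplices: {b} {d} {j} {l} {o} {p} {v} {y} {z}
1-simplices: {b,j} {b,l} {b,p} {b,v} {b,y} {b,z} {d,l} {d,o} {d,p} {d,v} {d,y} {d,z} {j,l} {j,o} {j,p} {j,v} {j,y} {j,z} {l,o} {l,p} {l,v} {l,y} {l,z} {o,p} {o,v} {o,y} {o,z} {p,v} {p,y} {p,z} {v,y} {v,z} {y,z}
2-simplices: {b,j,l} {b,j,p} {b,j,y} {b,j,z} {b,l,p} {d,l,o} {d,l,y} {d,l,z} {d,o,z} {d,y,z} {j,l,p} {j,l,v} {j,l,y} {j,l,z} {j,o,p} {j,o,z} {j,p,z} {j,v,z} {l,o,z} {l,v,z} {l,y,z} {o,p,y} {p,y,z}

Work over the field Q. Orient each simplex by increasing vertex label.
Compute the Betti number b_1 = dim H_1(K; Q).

n_0=9 n_1=33 n_2=23  [Q]
∂1: piv[bj,bl,bp,bv,by,bz,dl,do] rk=8  ker:dp,dv,dy,dz,jl,jo,jp,jv,jy,jz,lo,lp,lv,ly,lz,op,ov,oy,oz,pv,py,pz,vy,vz,yz
∂2: piv[bjl,bjp,bjy,bjz,blp,dlo,dly,dlz,doz,dyz,jlv,jly,jlz,jop,joz,jpz,jvz,opy,pyz] rk=19  ker:jlp,loz,lvz,lyz
b_1=(33−8)−19=6

b_1=6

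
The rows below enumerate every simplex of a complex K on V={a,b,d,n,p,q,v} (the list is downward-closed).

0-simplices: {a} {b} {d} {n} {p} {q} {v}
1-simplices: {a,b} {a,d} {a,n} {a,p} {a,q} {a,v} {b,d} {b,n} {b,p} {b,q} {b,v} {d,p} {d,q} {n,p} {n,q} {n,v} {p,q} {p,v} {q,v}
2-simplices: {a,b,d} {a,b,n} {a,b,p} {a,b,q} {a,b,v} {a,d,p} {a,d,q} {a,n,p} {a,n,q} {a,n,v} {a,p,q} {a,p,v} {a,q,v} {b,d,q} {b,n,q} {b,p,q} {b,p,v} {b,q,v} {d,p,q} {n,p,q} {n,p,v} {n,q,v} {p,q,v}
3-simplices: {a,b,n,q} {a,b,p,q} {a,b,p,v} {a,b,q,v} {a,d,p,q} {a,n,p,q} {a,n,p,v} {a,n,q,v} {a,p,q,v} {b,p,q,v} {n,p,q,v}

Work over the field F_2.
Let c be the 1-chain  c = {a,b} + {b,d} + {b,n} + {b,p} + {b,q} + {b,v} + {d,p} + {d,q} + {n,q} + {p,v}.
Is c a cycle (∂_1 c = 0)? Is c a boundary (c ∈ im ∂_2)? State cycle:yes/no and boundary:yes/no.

cycle:no boundary:no

n_0=7 n_1=19 n_2=23 n_3=11  [Z2]
∂1: piv[ab,ad,an,ap,aq,av] rk=6  ker:bd,bn,bp,bq,bv,dp,dq,np,nq,nv,pq,pv,qv
∂2: piv[abd,abn,abp,abq,abv,adp,adq,anp,anq,anv,apq,apv,aqv] rk=13  ker:bdq,bnq,bpq,bpv,bqv,dpq,npq,npv,nqv,pqv
∂3: piv[abnq,abpq,abpv,abqv,adpq,anpq,anpv,anqv,apqv] rk=9  ker:bpqv,npqv
∂1c = {a} + {d} + {p} + {q}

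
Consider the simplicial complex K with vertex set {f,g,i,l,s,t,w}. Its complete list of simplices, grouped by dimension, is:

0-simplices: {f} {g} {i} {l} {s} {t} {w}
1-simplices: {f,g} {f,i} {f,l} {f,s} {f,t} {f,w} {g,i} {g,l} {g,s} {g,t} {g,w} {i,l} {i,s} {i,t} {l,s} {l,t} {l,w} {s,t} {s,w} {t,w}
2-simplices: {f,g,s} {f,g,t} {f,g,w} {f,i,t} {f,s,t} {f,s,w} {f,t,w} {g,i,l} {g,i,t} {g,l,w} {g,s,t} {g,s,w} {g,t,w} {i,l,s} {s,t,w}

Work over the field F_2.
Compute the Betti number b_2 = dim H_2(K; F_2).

b_2=4

n_0=7 n_1=20 n_2=15  [Z2]
∂1: piv[fg,fi,fl,fs,ft,fw] rk=6  ker:gi,gl,gs,gt,gw,il,is,it,ls,lt,lw,st,sw,tw
∂2: piv[fgs,fgt,fgw,fit,fst,fsw,ftw,gil,git,glw,ils] rk=11  ker:gst,gsw,gtw,stw
b_2=(15−11)−0=4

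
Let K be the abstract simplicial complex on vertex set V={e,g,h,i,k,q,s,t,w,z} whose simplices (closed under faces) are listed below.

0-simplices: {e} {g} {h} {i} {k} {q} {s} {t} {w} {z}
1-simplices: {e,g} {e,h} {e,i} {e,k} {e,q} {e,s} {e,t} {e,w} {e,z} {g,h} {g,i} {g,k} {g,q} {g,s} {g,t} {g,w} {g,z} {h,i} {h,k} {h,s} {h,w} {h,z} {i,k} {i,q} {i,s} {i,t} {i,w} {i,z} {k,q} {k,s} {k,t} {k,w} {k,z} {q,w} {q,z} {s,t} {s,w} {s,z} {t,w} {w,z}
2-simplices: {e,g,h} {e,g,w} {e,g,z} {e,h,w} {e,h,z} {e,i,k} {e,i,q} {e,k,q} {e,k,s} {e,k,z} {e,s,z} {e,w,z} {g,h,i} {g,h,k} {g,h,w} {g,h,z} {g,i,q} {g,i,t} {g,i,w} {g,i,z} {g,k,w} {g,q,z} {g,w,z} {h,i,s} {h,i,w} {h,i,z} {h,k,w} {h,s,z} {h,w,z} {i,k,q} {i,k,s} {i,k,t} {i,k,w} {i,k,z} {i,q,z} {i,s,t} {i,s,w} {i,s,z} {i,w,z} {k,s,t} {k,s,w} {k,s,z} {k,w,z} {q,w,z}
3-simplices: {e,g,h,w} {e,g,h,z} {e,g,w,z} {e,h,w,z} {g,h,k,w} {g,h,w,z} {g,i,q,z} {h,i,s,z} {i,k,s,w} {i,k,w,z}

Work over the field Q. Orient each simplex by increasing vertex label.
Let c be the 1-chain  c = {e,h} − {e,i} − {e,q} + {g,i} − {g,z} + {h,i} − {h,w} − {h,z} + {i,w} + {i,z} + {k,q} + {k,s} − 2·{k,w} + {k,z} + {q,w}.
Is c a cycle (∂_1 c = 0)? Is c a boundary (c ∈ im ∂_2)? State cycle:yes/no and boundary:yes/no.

n_0=10 n_1=40 n_2=44 n_3=10  [Q]
∂1: piv[eg,eh,ei,ek,eq,es,et,ew,ez] rk=9  ker:gh,gi,gk,gq,gs,gt,gw,gz,hi,hk,hs,hw,hz,ik,iq,is,it,iw,iz,kq,ks,kt,kw,kz,qw,qz,st,sw,sz,tw,wz
∂2: piv[egh,egw,egz,ehw,ehz,eik,eiq,ekq,eks,ekz,esz,ewz,ghi,ghk,giq,git,giw,giz,gkw,gqz,his,hsz,iks,ikt,ikw,ist,isw,qwz] rk=28  ker:ghw,ghz,gwz,hiw,hiz,hkw,hwz,ikq,ikz,iqz,isz,iwz,kst,ksw,ksz,kwz
∂3: piv[eghw,eghz,egwz,ehwz,ghkw,giqz,hisz,iksw,ikwz] rk=9  ker:ghwz
∂1c = {e} + 2·{h} − {i} − {k} − {q} + {s} − {w}

cycle:no boundary:no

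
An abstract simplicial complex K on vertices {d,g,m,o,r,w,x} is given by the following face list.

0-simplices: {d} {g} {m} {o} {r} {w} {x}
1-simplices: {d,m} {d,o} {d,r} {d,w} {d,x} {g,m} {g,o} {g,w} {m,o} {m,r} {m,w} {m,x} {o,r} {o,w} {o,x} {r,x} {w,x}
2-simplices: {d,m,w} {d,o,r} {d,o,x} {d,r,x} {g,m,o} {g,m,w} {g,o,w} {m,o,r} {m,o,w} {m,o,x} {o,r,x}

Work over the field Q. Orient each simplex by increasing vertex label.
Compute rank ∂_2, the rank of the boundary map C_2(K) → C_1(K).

n_0=7 n_1=17 n_2=11  [Q]
∂1: piv[dm,do,dr,dw,dx,gm] rk=6  ker:go,gw,mo,mr,mw,mx,or,ow,ox,rx,wx
∂2: piv[dmw,dor,dox,drx,gmo,gmw,gow,mor,mox] rk=9  ker:mow,orx
rk∂_2=9

rank∂_2=9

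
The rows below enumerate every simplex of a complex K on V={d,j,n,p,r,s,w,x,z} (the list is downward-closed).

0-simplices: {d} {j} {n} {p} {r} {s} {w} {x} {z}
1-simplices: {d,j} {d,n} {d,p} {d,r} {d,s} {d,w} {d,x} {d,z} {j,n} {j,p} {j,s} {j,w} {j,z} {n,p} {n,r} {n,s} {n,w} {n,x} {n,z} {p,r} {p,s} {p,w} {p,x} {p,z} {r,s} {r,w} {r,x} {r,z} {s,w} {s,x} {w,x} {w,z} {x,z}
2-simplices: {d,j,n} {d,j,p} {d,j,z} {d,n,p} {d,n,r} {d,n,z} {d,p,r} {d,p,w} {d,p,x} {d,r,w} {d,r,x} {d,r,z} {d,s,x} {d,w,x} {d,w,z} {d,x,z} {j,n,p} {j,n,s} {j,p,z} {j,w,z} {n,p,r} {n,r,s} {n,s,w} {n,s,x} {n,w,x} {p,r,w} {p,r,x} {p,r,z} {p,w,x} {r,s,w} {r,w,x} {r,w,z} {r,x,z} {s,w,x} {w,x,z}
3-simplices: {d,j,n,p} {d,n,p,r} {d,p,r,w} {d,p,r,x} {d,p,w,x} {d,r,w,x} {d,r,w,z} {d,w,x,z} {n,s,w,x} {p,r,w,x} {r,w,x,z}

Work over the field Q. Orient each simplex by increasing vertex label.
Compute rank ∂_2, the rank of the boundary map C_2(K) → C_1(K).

n_0=9 n_1=33 n_2=35 n_3=11  [Q]
∂1: piv[dj,dn,dp,dr,ds,dw,dx,dz] rk=8  ker:jn,jp,js,jw,jz,np,nr,ns,nw,nx,nz,pr,ps,pw,px,pz,rs,rw,rx,rz,sw,sx,wx,wz,xz
∂2: piv[djn,djp,djz,dnp,dnr,dnz,dpr,dpw,dpx,drw,drx,drz,dsx,dwx,dwz,dxz,jns,jpz,jwz,nrs,nsw,nsx,nwx,rsw] rk=24  ker:jnp,npr,prw,prx,prz,pwx,rwx,rwz,rxz,swx,wxz
∂3: piv[djnp,dnpr,dprw,dprx,dpwx,drwx,drwz,dwxz,nswx,rwxz] rk=10  ker:prwx
rk∂_2=24

rank∂_2=24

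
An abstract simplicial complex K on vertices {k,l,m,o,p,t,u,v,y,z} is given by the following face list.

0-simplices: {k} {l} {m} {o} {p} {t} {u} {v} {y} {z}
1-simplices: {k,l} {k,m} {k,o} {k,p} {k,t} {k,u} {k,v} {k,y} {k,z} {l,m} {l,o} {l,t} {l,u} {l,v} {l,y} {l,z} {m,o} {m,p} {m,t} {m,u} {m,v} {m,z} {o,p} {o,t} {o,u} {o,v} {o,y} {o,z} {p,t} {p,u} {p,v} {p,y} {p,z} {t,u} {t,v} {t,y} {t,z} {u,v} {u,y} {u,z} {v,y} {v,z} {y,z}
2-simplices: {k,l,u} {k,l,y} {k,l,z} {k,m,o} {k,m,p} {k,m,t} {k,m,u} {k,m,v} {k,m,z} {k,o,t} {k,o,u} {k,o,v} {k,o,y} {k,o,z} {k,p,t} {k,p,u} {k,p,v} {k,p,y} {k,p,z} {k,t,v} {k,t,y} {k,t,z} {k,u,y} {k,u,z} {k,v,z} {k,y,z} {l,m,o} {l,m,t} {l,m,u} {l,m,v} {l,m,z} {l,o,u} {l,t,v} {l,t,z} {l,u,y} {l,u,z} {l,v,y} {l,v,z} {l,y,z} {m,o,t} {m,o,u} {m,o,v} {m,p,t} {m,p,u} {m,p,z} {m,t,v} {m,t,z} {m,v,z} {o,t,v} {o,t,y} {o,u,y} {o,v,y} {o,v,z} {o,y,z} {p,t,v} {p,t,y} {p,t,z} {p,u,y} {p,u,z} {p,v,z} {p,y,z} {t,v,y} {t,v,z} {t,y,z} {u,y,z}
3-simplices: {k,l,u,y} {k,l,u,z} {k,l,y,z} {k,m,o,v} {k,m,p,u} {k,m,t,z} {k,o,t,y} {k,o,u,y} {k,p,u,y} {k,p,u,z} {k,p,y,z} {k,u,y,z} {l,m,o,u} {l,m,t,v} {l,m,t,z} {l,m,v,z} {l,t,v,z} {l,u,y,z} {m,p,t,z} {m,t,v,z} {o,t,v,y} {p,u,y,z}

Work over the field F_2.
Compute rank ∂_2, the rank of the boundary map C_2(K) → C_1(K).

rank∂_2=31

n_0=10 n_1=43 n_2=65 n_3=22  [Z2]
∂1: piv[kl,km,ko,kp,kt,ku,kv,ky,kz] rk=9  ker:lm,lo,lt,lu,lv,ly,lz,mo,mp,mt,mu,mv,mz,op,ot,ou,ov,oy,oz,pt,pu,pv,py,pz,tu,tv,ty,tz,uv,uy,uz,vy,vz,yz
∂2: piv[klu,kly,klz,kmo,kmp,kmt,kmu,kmv,kmz,kot,kou,kov,koy,koz,kpt,kpu,kpv,kpy,kpz,ktv,kty,ktz,kuy,kuz,kvz,kyz,lmo,lmt,lmu,lmv,lvy] rk=31  ker:lmz,lou,ltv,ltz,luy,luz,lvz,lyz,mot,mou,mov,mpt,mpu,mpz,mtv,mtz,mvz,otv,oty,ouy,ovy,ovz,oyz,ptv,pty,ptz,puy,puz,pvz,pyz,tvy,tvz,tyz,uyz
∂3: piv[kluy,kluz,klyz,kmov,kmpu,kmtz,koty,kouy,kpuy,kpuz,kpyz,kuyz,lmou,lmtv,lmtz,lmvz,ltvz,mptz,otvy] rk=19  ker:luyz,mtvz,puyz
rk∂_2=31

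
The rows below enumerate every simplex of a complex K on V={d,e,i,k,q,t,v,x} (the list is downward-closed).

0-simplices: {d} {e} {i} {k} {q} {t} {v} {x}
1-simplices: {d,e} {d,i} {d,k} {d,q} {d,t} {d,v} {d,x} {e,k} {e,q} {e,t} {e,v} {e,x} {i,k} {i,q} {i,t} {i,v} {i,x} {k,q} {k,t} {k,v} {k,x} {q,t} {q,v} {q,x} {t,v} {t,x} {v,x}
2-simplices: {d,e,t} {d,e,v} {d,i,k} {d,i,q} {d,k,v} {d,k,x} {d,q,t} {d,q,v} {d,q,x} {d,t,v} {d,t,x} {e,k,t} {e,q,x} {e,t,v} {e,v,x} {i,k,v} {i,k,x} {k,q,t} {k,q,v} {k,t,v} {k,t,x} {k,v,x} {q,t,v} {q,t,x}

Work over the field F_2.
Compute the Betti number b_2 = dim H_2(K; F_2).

b_2=5

n_0=8 n_1=27 n_2=24  [Z2]
∂1: piv[de,di,dk,dq,dt,dv,dx] rk=7  ker:ek,eq,et,ev,ex,ik,iq,it,iv,ix,kq,kt,kv,kx,qt,qv,qx,tv,tx,vx
∂2: piv[det,dev,dik,diq,dkv,dkx,dqt,dqv,dqx,dtv,dtx,ekt,eqx,evx,ikv,ikx,kqt,kqv,kvx] rk=19  ker:etv,ktv,ktx,qtv,qtx
b_2=(24−19)−0=5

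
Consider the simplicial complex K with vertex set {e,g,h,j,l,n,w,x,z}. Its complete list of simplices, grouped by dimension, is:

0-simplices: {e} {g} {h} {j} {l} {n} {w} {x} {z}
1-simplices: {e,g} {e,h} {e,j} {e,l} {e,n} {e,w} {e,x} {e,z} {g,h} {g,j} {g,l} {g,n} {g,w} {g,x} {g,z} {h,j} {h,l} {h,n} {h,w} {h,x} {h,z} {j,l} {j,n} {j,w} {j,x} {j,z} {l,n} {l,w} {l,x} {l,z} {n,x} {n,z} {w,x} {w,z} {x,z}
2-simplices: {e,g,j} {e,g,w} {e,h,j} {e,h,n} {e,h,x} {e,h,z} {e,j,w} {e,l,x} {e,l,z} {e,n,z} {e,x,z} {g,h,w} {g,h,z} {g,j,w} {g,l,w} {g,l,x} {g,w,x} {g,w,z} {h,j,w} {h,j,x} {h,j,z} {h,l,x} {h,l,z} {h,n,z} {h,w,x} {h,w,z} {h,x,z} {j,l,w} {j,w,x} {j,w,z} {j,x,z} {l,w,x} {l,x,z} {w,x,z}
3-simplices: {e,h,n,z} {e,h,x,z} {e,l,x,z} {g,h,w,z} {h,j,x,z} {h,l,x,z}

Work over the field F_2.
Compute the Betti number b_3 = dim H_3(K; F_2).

n_0=9 n_1=35 n_2=34 n_3=6  [Z2]
∂1: piv[eg,eh,ej,el,en,ew,ex,ez] rk=8  ker:gh,gj,gl,gn,gw,gx,gz,hj,hl,hn,hw,hx,hz,jl,jn,jw,jx,jz,ln,lw,lx,lz,nx,nz,wx,wz,xz
∂2: piv[egj,egw,ehj,ehn,ehx,ehz,ejw,elx,elz,enz,exz,ghw,ghz,glw,glx,gwx,gwz,hjw,hjx,hjz,hlx,hwx,jlw] rk=23  ker:gjw,hlz,hnz,hwz,hxz,jwx,jwz,jxz,lwx,lxz,wxz
∂3: piv[ehnz,ehxz,elxz,ghwz,hjxz,hlxz] rk=6
b_3=(6−6)−0=0

b_3=0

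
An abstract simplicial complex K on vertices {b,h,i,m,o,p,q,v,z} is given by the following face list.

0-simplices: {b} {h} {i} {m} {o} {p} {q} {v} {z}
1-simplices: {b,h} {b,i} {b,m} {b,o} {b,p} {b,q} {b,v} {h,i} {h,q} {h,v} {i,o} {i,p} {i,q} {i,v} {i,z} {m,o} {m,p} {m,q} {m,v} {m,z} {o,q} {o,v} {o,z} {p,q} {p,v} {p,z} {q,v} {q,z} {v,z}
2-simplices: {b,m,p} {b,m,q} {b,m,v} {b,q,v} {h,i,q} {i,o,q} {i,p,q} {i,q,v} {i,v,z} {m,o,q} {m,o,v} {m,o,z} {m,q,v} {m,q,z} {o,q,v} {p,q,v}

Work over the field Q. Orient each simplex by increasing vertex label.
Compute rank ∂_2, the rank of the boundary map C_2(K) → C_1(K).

rank∂_2=14

n_0=9 n_1=29 n_2=16  [Q]
∂1: piv[bh,bi,bm,bo,bp,bq,bv,iz] rk=8  ker:hi,hq,hv,io,ip,iq,iv,mo,mp,mq,mv,mz,oq,ov,oz,pq,pv,pz,qv,qz,vz
∂2: piv[bmp,bmq,bmv,bqv,hiq,ioq,ipq,iqv,ivz,moq,mov,moz,mqz,pqv] rk=14  ker:mqv,oqv
rk∂_2=14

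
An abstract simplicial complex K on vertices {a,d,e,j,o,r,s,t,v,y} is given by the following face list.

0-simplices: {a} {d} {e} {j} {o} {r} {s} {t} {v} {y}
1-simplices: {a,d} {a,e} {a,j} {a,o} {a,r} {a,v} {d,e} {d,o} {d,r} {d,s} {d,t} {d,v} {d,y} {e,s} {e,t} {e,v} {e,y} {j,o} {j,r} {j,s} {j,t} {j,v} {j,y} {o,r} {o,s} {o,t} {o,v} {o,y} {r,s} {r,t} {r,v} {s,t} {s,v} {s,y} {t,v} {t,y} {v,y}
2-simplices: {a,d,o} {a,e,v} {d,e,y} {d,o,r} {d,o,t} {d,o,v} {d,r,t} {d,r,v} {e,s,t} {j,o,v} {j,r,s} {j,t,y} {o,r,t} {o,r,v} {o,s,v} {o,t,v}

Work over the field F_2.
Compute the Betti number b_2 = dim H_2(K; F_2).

n_0=10 n_1=37 n_2=16  [Z2]
∂1: piv[ad,ae,aj,ao,ar,av,ds,dt,dy] rk=9  ker:de,do,dr,dv,es,et,ev,ey,jo,jr,js,jt,jv,jy,or,os,ot,ov,oy,rs,rt,rv,st,sv,sy,tv,ty,vy
∂2: piv[ado,aev,dey,dor,dot,dov,drt,drv,est,jov,jrs,jty,osv,otv] rk=14  ker:ort,orv
b_2=(16−14)−0=2

b_2=2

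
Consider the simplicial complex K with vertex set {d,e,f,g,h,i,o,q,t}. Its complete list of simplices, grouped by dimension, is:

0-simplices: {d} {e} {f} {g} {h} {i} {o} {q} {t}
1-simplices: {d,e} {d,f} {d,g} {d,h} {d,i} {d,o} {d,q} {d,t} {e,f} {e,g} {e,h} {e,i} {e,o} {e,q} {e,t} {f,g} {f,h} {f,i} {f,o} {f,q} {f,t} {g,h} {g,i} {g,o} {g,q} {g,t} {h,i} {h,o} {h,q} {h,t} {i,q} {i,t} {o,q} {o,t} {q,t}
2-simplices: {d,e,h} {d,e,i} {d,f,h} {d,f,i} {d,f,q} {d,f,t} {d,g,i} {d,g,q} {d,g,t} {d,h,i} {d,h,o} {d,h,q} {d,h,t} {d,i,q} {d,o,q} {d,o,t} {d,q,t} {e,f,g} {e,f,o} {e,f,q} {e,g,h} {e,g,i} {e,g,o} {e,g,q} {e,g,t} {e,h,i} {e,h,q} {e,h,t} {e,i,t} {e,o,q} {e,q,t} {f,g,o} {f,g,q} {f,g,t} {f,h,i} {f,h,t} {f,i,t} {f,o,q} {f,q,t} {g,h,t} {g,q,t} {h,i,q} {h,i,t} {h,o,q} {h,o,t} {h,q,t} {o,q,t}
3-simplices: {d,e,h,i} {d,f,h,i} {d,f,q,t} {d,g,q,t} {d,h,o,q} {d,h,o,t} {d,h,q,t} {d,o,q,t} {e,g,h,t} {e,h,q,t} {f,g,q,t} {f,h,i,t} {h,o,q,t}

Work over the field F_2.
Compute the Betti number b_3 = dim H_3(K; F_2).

b_3=1

n_0=9 n_1=35 n_2=47 n_3=13  [Z2]
∂1: piv[de,df,dg,dh,di,do,dq,dt] rk=8  ker:ef,eg,eh,ei,eo,eq,et,fg,fh,fi,fo,fq,ft,gh,gi,go,gq,gt,hi,ho,hq,ht,iq,it,oq,ot,qt
∂2: piv[deh,dei,dfh,dfi,dfq,dft,dgi,dgq,dgt,dhi,dho,dhq,dht,diq,doq,dot,dqt,efg,efo,efq,egh,egi,ego,egq,egt,eit,eoq] rk=27  ker:ehi,ehq,eht,eqt,fgo,fgq,fgt,fhi,fht,fit,foq,fqt,ght,gqt,hiq,hit,hoq,hot,hqt,oqt
∂3: piv[dehi,dfhi,dfqt,dgqt,dhoq,dhot,dhqt,doqt,eght,ehqt,fgqt,fhit] rk=12  ker:hoqt
b_3=(13−12)−0=1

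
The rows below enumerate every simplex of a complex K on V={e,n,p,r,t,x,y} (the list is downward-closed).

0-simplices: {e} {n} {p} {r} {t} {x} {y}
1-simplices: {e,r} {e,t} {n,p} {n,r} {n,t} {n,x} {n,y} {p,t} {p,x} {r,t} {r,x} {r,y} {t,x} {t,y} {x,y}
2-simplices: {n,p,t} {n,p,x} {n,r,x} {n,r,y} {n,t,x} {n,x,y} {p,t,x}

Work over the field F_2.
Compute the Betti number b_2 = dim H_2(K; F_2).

n_0=7 n_1=15 n_2=7  [Z2]
∂1: piv[er,et,np,nr,nx,ny] rk=6  ker:nt,pt,px,rt,rx,ry,tx,ty,xy
∂2: piv[npt,npx,nrx,nry,ntx,nxy] rk=6  ker:ptx
b_2=(7−6)−0=1

b_2=1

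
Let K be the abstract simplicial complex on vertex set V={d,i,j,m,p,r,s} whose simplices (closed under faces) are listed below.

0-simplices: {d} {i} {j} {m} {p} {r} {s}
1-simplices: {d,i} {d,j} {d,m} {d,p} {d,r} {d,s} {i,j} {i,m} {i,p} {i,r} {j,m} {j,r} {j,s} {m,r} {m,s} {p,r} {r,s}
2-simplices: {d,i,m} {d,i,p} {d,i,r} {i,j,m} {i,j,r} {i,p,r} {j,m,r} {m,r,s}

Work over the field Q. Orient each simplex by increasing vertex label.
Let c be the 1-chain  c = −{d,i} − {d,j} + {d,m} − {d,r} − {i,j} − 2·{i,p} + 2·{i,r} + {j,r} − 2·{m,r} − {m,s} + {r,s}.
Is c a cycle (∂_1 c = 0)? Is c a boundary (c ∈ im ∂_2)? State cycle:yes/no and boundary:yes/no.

cycle:no boundary:no

n_0=7 n_1=17 n_2=8  [Q]
∂1: piv[di,dj,dm,dp,dr,ds] rk=6  ker:ij,im,ip,ir,jm,jr,js,mr,ms,pr,rs
∂2: piv[dim,dip,dir,ijm,ijr,ipr,jmr,mrs] rk=8
∂1c = 2·{d} − 3·{j} + 4·{m} − 2·{p} − {r}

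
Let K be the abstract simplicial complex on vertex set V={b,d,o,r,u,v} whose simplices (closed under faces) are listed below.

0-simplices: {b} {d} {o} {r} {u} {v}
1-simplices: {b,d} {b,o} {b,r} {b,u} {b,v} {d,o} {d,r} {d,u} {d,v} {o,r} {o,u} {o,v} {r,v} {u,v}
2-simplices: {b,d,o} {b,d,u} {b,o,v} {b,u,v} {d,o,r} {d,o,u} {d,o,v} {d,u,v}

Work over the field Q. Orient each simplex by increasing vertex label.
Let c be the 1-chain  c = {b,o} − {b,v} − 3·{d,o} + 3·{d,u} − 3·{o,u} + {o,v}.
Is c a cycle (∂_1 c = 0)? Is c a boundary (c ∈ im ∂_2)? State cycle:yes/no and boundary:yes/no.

n_0=6 n_1=14 n_2=8  [Q]
∂1: piv[bd,bo,br,bu,bv] rk=5  ker:do,dr,du,dv,or,ou,ov,rv,uv
∂2: piv[bdo,bdu,bov,buv,dor,dou,dov] rk=7  ker:duv
∂1c = 0
c vs im∂2: reduces to 0 ⇒ boundary

cycle:yes boundary:yes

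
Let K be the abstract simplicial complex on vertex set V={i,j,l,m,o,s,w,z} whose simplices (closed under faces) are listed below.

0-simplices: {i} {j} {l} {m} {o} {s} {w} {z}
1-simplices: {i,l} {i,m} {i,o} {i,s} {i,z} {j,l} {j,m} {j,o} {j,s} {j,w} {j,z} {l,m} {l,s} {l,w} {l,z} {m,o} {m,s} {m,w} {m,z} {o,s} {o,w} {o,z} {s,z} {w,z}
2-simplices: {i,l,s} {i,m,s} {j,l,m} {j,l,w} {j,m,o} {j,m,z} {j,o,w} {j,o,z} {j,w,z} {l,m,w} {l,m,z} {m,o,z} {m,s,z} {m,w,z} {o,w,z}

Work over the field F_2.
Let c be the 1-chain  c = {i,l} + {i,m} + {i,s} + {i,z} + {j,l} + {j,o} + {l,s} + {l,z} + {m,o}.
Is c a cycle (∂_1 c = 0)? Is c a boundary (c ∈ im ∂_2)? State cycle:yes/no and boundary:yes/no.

n_0=8 n_1=24 n_2=15  [Z2]
∂1: piv[il,im,io,is,iz,jl,jw] rk=7  ker:jm,jo,js,jz,lm,ls,lw,lz,mo,ms,mw,mz,os,ow,oz,sz,wz
∂2: piv[ils,ims,jlm,jlw,jmo,jmz,jow,joz,jwz,lmw,lmz,msz] rk=12  ker:moz,mwz,owz
∂1c = 0
c vs im∂2: residual ≠ 0 ⇒ not boundary

cycle:yes boundary:no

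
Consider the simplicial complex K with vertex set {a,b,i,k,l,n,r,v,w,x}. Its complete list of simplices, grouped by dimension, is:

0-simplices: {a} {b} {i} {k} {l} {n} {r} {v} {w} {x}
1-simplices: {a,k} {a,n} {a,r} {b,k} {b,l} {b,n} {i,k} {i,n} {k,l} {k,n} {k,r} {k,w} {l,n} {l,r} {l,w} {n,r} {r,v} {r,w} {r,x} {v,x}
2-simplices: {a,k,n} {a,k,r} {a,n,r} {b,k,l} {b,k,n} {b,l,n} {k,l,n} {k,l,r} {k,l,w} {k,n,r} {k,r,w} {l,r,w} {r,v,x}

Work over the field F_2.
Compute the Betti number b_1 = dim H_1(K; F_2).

b_1=1

n_0=10 n_1=20 n_2=13  [Z2]
∂1: piv[ak,an,ar,bk,bl,ik,kw,rv,rx] rk=9  ker:bn,in,kl,kn,kr,ln,lr,lw,nr,rw,vx
∂2: piv[akn,akr,anr,bkl,bkn,bln,klr,klw,krw,rvx] rk=10  ker:kln,knr,lrw
b_1=(20−9)−10=1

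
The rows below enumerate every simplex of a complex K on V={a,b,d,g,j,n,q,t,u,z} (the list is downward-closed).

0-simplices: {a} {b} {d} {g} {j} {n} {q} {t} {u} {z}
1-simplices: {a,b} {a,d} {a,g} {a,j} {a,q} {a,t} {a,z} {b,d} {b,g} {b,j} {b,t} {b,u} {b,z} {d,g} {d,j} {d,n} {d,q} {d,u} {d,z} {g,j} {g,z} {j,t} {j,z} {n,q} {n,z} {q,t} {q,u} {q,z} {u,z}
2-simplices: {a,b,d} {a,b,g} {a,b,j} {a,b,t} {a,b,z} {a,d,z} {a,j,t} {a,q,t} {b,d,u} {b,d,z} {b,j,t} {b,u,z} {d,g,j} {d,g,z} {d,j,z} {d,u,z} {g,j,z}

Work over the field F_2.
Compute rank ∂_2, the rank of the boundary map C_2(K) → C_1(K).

n_0=10 n_1=29 n_2=17  [Z2]
∂1: piv[ab,ad,ag,aj,aq,at,az,bu,dn] rk=9  ker:bd,bg,bj,bt,bz,dg,dj,dq,du,dz,gj,gz,jt,jz,nq,nz,qt,qu,qz,uz
∂2: piv[abd,abg,abj,abt,abz,adz,ajt,aqt,bdu,buz,dgj,dgz,djz] rk=13  ker:bdz,bjt,duz,gjz
rk∂_2=13

rank∂_2=13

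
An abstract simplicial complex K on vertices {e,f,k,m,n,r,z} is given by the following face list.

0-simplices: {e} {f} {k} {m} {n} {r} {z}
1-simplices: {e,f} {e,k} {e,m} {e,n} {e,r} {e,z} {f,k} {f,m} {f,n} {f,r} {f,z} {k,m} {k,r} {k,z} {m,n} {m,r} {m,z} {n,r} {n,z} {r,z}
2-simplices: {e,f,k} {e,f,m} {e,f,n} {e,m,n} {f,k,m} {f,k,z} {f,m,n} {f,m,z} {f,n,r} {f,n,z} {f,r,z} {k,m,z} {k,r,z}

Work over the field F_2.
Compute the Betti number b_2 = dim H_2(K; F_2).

n_0=7 n_1=20 n_2=13  [Z2]
∂1: piv[ef,ek,em,en,er,ez] rk=6  ker:fk,fm,fn,fr,fz,km,kr,kz,mn,mr,mz,nr,nz,rz
∂2: piv[efk,efm,efn,emn,fkm,fkz,fmz,fnr,fnz,frz,krz] rk=11  ker:fmn,kmz
b_2=(13−11)−0=2

b_2=2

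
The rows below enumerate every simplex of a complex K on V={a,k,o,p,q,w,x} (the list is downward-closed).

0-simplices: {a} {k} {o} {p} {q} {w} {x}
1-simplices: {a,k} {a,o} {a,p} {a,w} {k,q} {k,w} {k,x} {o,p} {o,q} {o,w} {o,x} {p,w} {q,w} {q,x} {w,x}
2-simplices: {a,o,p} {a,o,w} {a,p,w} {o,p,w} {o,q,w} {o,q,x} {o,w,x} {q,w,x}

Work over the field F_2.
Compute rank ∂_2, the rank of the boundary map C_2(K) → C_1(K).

rank∂_2=6

n_0=7 n_1=15 n_2=8  [Z2]
∂1: piv[ak,ao,ap,aw,kq,kx] rk=6  ker:kw,op,oq,ow,ox,pw,qw,qx,wx
∂2: piv[aop,aow,apw,oqw,oqx,owx] rk=6  ker:opw,qwx
rk∂_2=6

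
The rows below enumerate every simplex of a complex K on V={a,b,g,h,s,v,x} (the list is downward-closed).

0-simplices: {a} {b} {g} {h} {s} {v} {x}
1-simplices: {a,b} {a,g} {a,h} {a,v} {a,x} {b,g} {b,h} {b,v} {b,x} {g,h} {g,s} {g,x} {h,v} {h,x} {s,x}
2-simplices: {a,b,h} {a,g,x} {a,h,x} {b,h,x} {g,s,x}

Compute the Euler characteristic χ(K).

n_0=7 n_1=15 n_2=5
χ=+7−15+5=-3

χ(K)=-3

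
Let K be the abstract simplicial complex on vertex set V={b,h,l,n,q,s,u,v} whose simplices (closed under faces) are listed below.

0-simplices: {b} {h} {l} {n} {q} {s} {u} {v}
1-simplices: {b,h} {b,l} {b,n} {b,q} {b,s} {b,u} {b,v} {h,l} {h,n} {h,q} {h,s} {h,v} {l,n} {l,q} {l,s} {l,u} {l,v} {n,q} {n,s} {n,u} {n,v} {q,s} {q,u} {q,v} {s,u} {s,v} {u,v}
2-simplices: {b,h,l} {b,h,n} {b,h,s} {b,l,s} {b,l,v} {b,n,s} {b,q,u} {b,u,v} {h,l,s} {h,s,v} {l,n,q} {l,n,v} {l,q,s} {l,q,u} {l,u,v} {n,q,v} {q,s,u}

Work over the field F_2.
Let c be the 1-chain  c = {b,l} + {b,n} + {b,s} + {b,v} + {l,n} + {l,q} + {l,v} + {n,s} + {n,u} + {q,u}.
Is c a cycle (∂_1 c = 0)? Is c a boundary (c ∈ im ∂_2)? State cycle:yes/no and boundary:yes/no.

n_0=8 n_1=27 n_2=17  [Z2]
∂1: piv[bh,bl,bn,bq,bs,bu,bv] rk=7  ker:hl,hn,hq,hs,hv,ln,lq,ls,lu,lv,nq,ns,nu,nv,qs,qu,qv,su,sv,uv
∂2: piv[bhl,bhn,bhs,bls,blv,bns,bqu,buv,hsv,lnq,lnv,lqs,lqu,luv,nqv,qsu] rk=16  ker:hls
∂1c = 0
c vs im∂2: residual ≠ 0 ⇒ not boundary

cycle:yes boundary:no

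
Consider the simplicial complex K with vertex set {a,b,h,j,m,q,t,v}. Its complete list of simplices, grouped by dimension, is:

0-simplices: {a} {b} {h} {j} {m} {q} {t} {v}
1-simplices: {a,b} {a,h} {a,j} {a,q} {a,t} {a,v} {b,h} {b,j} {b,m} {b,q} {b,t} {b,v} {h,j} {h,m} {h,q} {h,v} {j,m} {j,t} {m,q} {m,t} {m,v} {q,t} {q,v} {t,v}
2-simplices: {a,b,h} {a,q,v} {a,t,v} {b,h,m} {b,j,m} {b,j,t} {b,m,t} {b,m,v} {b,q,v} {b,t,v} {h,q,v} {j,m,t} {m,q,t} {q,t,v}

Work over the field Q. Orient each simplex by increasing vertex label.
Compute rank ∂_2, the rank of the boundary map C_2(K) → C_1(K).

rank∂_2=13

n_0=8 n_1=24 n_2=14  [Q]
∂1: piv[ab,ah,aj,aq,at,av,bm] rk=7  ker:bh,bj,bq,bt,bv,hj,hm,hq,hv,jm,jt,mq,mt,mv,qt,qv,tv
∂2: piv[abh,aqv,atv,bhm,bjm,bjt,bmt,bmv,bqv,btv,hqv,mqt,qtv] rk=13  ker:jmt
rk∂_2=13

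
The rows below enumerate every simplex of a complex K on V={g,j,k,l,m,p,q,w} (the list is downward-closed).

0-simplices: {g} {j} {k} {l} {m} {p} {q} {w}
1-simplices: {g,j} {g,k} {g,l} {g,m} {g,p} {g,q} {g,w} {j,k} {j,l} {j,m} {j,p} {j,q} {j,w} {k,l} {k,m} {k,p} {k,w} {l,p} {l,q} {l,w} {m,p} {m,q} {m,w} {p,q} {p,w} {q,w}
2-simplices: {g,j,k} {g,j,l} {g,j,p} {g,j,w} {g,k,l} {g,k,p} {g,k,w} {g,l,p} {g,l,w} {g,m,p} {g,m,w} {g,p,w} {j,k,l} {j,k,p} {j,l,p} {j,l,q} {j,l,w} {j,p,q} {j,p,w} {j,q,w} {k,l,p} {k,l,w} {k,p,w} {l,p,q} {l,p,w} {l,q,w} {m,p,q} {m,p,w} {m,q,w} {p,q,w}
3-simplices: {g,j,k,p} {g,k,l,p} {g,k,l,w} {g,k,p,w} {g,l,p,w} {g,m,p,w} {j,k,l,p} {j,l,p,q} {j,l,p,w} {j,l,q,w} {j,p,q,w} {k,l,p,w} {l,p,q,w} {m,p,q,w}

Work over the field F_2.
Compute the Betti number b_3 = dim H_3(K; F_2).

n_0=8 n_1=26 n_2=30 n_3=14  [Z2]
∂1: piv[gj,gk,gl,gm,gp,gq,gw] rk=7  ker:jk,jl,jm,jp,jq,jw,kl,km,kp,kw,lp,lq,lw,mp,mq,mw,pq,pw,qw
∂2: piv[gjk,gjl,gjp,gjw,gkl,gkp,gkw,glp,glw,gmp,gmw,gpw,jlq,jpq,jqw,mpq] rk=16  ker:jkl,jkp,jlp,jlw,jpw,klp,klw,kpw,lpq,lpw,lqw,mpw,mqw,pqw
∂3: piv[gjkp,gklp,gklw,gkpw,glpw,gmpw,jklp,jlpq,jlpw,jlqw,jpqw,mpqw] rk=12  ker:klpw,lpqw
b_3=(14−12)−0=2

b_3=2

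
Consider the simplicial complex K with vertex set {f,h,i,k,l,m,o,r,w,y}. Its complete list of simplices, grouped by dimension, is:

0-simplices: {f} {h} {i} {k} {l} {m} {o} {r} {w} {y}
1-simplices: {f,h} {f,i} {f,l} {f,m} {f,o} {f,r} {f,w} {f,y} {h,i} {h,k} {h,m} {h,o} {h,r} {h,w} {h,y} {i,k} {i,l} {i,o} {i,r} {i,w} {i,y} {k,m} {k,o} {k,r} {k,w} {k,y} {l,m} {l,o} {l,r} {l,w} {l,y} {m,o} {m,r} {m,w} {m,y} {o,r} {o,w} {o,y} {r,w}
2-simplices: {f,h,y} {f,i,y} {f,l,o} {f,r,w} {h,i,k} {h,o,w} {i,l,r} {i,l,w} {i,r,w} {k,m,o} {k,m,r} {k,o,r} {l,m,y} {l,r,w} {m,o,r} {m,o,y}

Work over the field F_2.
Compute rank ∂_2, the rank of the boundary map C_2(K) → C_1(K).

n_0=10 n_1=39 n_2=16  [Z2]
∂1: piv[fh,fi,fl,fm,fo,fr,fw,fy,hk] rk=9  ker:hi,hm,ho,hr,hw,hy,ik,il,io,ir,iw,iy,km,ko,kr,kw,ky,lm,lo,lr,lw,ly,mo,mr,mw,my,or,ow,oy,rw
∂2: piv[fhy,fiy,flo,frw,hik,how,ilr,ilw,irw,kmo,kmr,kor,lmy,moy] rk=14  ker:lrw,mor
rk∂_2=14

rank∂_2=14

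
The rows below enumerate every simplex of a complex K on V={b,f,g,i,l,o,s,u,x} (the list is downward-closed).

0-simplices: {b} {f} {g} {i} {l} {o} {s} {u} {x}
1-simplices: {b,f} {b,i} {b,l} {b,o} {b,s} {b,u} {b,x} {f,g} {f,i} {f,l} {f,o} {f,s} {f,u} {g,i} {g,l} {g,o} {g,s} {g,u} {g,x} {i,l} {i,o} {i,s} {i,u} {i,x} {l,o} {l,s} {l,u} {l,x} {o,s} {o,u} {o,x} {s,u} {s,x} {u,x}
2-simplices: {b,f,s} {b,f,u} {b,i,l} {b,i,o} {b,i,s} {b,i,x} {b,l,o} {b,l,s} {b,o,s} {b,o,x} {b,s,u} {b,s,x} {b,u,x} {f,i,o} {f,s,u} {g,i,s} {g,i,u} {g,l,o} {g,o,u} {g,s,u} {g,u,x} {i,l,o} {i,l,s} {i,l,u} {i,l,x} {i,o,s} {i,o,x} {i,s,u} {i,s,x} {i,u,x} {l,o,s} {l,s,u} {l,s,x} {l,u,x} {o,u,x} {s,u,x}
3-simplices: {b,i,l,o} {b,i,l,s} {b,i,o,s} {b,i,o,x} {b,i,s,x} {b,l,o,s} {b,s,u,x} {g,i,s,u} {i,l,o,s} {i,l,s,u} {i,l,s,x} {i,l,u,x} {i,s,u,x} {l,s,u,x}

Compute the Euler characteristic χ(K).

χ(K)=-3

n_0=9 n_1=34 n_2=36 n_3=14
χ=+9−34+36−14=-3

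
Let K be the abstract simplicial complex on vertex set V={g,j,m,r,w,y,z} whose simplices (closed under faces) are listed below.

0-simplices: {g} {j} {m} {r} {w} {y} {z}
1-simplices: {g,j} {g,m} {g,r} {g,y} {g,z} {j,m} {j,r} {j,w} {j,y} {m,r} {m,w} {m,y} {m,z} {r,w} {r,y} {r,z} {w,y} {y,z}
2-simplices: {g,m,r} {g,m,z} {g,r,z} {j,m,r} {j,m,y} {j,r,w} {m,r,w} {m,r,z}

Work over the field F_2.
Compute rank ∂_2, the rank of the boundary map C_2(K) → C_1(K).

n_0=7 n_1=18 n_2=8  [Z2]
∂1: piv[gj,gm,gr,gy,gz,jw] rk=6  ker:jm,jr,jy,mr,mw,my,mz,rw,ry,rz,wy,yz
∂2: piv[gmr,gmz,grz,jmr,jmy,jrw,mrw] rk=7  ker:mrz
rk∂_2=7

rank∂_2=7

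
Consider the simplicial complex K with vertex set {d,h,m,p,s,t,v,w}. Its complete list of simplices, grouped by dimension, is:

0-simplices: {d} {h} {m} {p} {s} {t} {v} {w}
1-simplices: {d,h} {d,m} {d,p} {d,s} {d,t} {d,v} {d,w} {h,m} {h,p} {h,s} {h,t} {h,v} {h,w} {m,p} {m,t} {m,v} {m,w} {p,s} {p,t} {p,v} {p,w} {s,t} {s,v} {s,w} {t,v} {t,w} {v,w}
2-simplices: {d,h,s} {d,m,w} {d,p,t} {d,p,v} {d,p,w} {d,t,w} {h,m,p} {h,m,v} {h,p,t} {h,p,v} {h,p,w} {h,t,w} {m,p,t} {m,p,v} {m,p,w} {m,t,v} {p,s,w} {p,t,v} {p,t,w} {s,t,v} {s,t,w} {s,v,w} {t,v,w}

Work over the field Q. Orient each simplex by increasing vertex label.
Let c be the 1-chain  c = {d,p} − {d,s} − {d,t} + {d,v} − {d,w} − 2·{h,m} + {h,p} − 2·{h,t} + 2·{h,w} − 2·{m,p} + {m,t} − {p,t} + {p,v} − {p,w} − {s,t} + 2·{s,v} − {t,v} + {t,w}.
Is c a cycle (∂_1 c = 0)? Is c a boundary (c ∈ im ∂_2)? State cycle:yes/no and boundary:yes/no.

n_0=8 n_1=27 n_2=23  [Q]
∂1: piv[dh,dm,dp,ds,dt,dv,dw] rk=7  ker:hm,hp,hs,ht,hv,hw,mp,mt,mv,mw,ps,pt,pv,pw,st,sv,sw,tv,tw,vw
∂2: piv[dhs,dmw,dpt,dpv,dpw,dtw,hmp,hmv,hpt,hpv,hpw,mpt,mpw,mtv,psw,stv,stw,svw] rk=18  ker:htw,mpv,ptv,ptw,tvw
∂1c = {d} + {h} − {m} + {p} − 2·{s} − 4·{t} + 3·{v} + {w}

cycle:no boundary:no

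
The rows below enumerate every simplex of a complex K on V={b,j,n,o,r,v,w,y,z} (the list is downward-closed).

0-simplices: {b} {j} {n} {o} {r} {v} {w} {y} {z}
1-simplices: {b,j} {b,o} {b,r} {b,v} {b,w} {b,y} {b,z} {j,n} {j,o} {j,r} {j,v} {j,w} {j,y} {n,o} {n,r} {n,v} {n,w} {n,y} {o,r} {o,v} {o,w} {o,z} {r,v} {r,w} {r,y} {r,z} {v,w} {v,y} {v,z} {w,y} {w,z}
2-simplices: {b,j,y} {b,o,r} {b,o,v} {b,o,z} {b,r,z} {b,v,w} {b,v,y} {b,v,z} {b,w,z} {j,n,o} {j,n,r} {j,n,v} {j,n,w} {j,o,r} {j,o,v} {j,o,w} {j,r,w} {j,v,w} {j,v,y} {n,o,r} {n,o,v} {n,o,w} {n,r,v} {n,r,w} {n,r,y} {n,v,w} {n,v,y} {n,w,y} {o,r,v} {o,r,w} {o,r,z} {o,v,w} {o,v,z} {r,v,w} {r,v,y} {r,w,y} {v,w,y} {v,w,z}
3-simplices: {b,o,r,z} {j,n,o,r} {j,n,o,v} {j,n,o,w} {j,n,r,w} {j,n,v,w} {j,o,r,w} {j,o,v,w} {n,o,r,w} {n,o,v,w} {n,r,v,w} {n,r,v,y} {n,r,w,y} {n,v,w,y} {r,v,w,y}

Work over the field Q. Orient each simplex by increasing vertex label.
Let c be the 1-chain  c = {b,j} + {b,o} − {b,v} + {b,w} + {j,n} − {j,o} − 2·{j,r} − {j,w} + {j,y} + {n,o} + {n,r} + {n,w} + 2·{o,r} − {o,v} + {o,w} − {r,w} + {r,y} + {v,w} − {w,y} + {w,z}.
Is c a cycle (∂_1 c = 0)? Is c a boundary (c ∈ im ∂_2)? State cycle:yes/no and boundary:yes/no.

n_0=9 n_1=31 n_2=38 n_3=15  [Q]
∂1: piv[bj,bo,br,bv,bw,by,bz,jn] rk=8  ker:jo,jr,jv,jw,jy,no,nr,nv,nw,ny,or,ov,ow,oz,rv,rw,ry,rz,vw,vy,vz,wy,wz
∂2: piv[bjy,bor,bov,boz,brz,bvw,bvy,bvz,bwz,jno,jnr,jnv,jnw,jor,jov,jow,jrw,jvw,jvy,nrv,nry,nvy,nwy] rk=23  ker:nor,nov,now,nrw,nvw,orv,orw,orz,ovw,ovz,rvw,rvy,rwy,vwy,vwz
∂3: piv[borz,jnor,jnov,jnow,jnrw,jnvw,jorw,jovw,nrvw,nrvy,nrwy,nvwy] rk=12  ker:norw,novw,rvwy
∂1c = −2·{b} + 3·{j} − 2·{n} − {o} + {r} − 3·{v} + 2·{w} + {y} + {z}

cycle:no boundary:no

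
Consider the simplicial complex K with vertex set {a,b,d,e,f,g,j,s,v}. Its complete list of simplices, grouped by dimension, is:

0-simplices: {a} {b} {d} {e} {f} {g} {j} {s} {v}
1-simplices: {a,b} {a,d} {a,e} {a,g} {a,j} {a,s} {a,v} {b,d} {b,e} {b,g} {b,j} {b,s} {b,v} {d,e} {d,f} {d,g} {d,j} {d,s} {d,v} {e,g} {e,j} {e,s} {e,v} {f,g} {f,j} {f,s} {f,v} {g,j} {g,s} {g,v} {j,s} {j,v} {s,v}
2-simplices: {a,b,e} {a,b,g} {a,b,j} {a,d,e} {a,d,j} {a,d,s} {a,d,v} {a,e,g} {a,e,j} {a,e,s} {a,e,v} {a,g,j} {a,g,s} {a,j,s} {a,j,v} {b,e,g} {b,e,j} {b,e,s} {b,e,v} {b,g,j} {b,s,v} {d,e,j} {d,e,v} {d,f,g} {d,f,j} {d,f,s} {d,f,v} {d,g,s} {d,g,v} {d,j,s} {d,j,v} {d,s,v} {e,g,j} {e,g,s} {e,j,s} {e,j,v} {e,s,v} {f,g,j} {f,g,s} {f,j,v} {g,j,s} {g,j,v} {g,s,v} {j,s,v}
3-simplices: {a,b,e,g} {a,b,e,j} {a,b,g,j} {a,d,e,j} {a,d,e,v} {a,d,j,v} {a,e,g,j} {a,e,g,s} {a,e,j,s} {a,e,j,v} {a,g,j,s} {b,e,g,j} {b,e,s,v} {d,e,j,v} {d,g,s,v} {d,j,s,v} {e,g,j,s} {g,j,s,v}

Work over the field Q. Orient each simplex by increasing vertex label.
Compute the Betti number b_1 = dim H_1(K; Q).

b_1=1

n_0=9 n_1=33 n_2=44 n_3=18  [Q]
∂1: piv[ab,ad,ae,ag,aj,as,av,df] rk=8  ker:bd,be,bg,bj,bs,bv,de,dg,dj,ds,dv,eg,ej,es,ev,fg,fj,fs,fv,gj,gs,gv,js,jv,sv
∂2: piv[abe,abg,abj,ade,adj,ads,adv,aeg,aej,aes,aev,agj,ags,ajs,ajv,bes,bev,bsv,dfg,dfj,dfs,dfv,dgs,dgv] rk=24  ker:beg,bej,bgj,dej,dev,djs,djv,dsv,egj,egs,ejs,ejv,esv,fgj,fgs,fjv,gjs,gjv,gsv,jsv
∂3: piv[abeg,abej,abgj,adej,adev,adjv,aegj,aegs,aejs,aejv,agjs,besv,dgsv,djsv,gjsv] rk=15  ker:begj,dejv,egjs
b_1=(33−8)−24=1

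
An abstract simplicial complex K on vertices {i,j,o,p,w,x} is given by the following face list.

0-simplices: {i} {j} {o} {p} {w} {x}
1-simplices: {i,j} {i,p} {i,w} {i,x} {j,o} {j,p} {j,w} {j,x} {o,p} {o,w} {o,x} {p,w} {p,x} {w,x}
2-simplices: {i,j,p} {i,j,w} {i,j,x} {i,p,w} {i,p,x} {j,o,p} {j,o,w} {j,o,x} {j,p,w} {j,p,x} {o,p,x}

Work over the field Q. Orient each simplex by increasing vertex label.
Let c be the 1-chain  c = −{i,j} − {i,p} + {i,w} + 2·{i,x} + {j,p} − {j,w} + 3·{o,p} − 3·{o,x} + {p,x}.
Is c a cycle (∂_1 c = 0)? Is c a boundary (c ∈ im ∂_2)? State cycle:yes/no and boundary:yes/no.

cycle:no boundary:no

n_0=6 n_1=14 n_2=11  [Q]
∂1: piv[ij,ip,iw,ix,jo] rk=5  ker:jp,jw,jx,op,ow,ox,pw,px,wx
∂2: piv[ijp,ijw,ijx,ipw,ipx,jop,jow,jox] rk=8  ker:jpw,jpx,opx
∂1c = −{i} − {j} + 2·{p}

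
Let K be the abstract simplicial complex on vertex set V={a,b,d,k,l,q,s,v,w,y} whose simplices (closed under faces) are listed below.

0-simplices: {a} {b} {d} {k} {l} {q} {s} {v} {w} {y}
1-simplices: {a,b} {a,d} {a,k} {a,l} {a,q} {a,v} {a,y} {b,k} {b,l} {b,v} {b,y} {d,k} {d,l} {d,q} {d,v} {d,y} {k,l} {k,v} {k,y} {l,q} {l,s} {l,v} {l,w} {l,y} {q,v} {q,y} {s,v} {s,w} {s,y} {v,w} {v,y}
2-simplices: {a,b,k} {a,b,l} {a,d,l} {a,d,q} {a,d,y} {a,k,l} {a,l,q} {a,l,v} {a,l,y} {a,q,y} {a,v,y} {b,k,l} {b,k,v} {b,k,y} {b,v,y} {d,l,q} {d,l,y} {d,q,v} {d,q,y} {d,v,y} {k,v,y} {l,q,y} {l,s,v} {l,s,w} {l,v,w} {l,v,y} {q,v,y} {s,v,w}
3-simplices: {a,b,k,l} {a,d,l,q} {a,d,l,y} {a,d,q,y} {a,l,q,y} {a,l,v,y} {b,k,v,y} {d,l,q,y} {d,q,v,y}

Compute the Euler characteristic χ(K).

χ(K)=-2

n_0=10 n_1=31 n_2=28 n_3=9
χ=+10−31+28−9=-2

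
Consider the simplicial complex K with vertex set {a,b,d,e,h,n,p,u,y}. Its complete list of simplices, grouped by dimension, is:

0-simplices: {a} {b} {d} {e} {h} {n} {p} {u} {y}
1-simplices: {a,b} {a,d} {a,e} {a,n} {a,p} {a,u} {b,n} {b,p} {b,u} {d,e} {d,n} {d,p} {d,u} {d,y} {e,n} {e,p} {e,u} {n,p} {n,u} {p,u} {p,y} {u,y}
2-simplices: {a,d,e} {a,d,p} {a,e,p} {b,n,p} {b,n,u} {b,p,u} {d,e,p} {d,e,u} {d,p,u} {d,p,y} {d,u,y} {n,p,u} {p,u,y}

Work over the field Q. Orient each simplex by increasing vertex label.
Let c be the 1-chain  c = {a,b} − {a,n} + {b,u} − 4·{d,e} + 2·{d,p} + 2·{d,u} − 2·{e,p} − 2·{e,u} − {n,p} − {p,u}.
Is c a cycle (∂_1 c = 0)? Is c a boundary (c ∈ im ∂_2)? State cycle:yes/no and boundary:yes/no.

cycle:yes boundary:no

n_0=9 n_1=22 n_2=13  [Q]
∂1: piv[ab,ad,ae,an,ap,au,dy] rk=7  ker:bn,bp,bu,de,dn,dp,du,en,ep,eu,np,nu,pu,py,uy
∂2: piv[ade,adp,aep,bnp,bnu,bpu,deu,dpu,dpy,duy] rk=10  ker:dep,npu,puy
∂1c = 0
c vs im∂2: residual ≠ 0 ⇒ not boundary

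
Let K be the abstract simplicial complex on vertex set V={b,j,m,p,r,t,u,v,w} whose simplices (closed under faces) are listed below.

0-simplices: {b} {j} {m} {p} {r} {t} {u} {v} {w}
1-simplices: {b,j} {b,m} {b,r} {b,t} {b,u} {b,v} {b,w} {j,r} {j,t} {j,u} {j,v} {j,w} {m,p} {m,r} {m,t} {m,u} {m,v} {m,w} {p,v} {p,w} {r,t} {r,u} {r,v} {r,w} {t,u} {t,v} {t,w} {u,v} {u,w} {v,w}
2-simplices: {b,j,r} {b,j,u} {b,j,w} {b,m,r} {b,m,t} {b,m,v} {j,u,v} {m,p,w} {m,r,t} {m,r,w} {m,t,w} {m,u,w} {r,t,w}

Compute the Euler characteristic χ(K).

n_0=9 n_1=30 n_2=13
χ=+9−30+13=-8

χ(K)=-8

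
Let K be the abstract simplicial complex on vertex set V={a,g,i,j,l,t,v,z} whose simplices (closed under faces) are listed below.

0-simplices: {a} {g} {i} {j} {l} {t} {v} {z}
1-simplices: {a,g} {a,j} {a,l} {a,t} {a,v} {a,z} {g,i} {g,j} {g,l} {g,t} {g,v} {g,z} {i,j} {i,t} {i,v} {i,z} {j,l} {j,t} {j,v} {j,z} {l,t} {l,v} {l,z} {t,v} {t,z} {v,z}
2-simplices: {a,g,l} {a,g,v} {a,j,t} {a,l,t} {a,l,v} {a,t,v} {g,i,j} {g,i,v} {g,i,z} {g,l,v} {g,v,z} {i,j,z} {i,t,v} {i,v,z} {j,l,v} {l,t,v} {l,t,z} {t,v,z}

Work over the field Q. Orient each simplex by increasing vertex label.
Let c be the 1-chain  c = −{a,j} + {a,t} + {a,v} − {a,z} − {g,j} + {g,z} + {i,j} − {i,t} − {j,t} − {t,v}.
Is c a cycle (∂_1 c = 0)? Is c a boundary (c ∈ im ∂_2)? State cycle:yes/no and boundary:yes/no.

n_0=8 n_1=26 n_2=18  [Q]
∂1: piv[ag,aj,al,at,av,az,gi] rk=7  ker:gj,gl,gt,gv,gz,ij,it,iv,iz,jl,jt,jv,jz,lt,lv,lz,tv,tz,vz
∂2: piv[agl,agv,ajt,alt,alv,atv,gij,giv,giz,gvz,ijz,itv,jlv,ltz,tvz] rk=15  ker:glv,ivz,ltv
∂1c = 0
c vs im∂2: residual ≠ 0 ⇒ not boundary

cycle:yes boundary:no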